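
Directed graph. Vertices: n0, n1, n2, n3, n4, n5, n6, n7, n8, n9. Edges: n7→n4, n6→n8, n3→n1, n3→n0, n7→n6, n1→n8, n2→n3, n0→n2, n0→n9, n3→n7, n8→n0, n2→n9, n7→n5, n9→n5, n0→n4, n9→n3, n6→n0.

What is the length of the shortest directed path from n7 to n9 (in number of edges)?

3

Distance 0: n7.
Distance 1: n4, n5, n6.
Distance 2: n0, n8.
Distance 3: n2, n9 — contains n9.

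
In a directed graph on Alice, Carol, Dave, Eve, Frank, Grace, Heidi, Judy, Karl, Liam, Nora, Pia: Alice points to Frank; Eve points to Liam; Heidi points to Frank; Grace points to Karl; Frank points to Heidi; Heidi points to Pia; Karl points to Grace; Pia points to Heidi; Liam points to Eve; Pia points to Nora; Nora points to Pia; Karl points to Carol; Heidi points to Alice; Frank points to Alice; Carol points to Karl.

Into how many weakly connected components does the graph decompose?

From Alice: component {Alice, Frank, Heidi, Nora, Pia}.
From Carol: component {Carol, Grace, Karl}.
From Dave: component {Dave}.
From Eve: component {Eve, Liam}.
From Judy: component {Judy}.
That's 5 components.

5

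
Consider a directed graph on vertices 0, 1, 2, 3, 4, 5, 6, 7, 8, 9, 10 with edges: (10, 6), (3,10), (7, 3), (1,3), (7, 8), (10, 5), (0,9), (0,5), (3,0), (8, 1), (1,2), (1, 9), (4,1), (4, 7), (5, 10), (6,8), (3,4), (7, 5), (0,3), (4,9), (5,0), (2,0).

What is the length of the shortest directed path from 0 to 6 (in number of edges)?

Distance 0: 0.
Distance 1: 3, 5, 9.
Distance 2: 4, 10.
Distance 3: 1, 6, 7 — contains 6.

3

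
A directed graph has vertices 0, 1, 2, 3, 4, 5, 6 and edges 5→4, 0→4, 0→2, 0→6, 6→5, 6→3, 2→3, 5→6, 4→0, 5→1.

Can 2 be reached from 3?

3 has no outgoing edges, so nothing is reachable from it.

No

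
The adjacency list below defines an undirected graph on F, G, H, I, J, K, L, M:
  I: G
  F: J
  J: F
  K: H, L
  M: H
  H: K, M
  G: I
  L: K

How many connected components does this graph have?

3

From F: component {F, J}.
From G: component {G, I}.
From H: component {H, K, L, M}.
That's 3 components.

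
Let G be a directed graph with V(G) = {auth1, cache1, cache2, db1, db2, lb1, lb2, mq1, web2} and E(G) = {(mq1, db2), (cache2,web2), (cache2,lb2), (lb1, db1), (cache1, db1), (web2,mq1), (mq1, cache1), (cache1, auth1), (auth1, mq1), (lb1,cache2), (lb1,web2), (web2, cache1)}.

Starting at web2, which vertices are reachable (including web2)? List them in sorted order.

Start at web2.
Its neighbours: cache1, mq1.
Then their neighbours: auth1, db1, db2.
Nothing further is reachable.

auth1, cache1, db1, db2, mq1, web2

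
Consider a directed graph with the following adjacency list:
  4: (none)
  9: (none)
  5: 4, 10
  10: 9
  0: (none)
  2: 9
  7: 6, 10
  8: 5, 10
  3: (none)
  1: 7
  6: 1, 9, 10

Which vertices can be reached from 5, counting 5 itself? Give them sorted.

Start at 5.
Its neighbours: 4, 10.
Then their neighbours: 9.
Nothing further is reachable.

4, 5, 9, 10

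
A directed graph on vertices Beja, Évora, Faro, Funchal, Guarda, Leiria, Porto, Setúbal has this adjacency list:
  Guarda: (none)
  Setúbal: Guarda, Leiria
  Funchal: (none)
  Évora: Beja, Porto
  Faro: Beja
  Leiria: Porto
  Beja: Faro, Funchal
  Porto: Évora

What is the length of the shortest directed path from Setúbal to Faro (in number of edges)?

Distance 0: Setúbal.
Distance 1: Guarda, Leiria.
Distance 2: Porto.
Distance 3: Évora.
Distance 4: Beja.
Distance 5: Faro, Funchal — contains Faro.

5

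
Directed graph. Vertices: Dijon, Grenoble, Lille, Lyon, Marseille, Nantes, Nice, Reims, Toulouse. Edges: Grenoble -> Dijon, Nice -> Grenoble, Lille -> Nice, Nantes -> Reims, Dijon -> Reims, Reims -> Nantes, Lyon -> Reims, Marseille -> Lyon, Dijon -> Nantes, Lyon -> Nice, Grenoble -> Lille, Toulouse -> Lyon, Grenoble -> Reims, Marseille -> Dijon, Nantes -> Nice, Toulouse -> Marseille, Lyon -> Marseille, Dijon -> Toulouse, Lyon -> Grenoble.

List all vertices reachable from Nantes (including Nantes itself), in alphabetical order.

Dijon, Grenoble, Lille, Lyon, Marseille, Nantes, Nice, Reims, Toulouse

Start at Nantes.
Its neighbours: Nice, Reims.
Then their neighbours: Grenoble.
Then next layer: Dijon, Lille.
Then next layer: Toulouse.
Then next layer: Lyon, Marseille.
Every vertex is now reached.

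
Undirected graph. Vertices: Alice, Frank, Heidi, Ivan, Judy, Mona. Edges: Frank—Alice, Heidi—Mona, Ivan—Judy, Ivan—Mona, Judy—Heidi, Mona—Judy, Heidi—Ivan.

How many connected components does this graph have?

From Alice: component {Alice, Frank}.
From Heidi: component {Heidi, Ivan, Judy, Mona}.
That's 2 components.

2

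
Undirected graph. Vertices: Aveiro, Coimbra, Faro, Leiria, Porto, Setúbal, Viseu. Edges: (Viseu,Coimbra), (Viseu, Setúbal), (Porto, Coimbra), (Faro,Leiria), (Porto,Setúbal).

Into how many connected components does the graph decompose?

From Aveiro: component {Aveiro}.
From Coimbra: component {Coimbra, Porto, Setúbal, Viseu}.
From Faro: component {Faro, Leiria}.
That's 3 components.

3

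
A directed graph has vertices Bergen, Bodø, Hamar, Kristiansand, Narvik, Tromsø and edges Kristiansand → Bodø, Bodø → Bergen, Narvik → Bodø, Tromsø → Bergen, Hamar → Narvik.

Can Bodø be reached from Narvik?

Explore from Narvik.
Distance 1: reach Bodø.
Found Bodø.

Yes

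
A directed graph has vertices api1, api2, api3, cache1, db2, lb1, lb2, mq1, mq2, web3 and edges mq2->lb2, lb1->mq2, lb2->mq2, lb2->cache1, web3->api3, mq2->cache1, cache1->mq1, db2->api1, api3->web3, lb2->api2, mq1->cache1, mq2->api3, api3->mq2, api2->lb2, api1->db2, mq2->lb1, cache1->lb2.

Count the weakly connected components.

2

From api1: component {api1, db2}.
From api2: component {api2, api3, cache1, lb1, lb2, mq1, mq2, web3}.
That's 2 components.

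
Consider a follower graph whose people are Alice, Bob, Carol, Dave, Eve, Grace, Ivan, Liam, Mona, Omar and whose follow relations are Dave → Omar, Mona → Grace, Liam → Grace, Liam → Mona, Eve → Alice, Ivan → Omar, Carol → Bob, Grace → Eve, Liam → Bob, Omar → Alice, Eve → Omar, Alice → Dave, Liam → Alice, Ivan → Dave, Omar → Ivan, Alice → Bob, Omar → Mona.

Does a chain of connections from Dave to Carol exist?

Explore from Dave.
Distance 1: reach Omar.
Distance 2: reach Alice, Ivan, Mona.
Distance 3: reach Bob, Grace.
Distance 4: reach Eve.
The search from Dave is exhausted; no directed path reaches Carol.

No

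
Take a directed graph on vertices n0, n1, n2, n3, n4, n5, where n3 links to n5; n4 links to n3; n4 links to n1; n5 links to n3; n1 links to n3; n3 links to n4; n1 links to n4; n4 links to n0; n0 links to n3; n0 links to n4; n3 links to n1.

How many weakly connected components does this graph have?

From n0: component {n0, n1, n3, n4, n5}.
From n2: component {n2}.
That's 2 components.

2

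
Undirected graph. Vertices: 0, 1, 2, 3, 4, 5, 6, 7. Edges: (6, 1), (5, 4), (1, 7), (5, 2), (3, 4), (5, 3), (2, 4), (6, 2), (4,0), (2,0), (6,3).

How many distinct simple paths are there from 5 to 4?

7

5–2–0–4
5–2–4
5–2–6–3–4
5–3–4
5–3–6–2–0–4
5–3–6–2–4
5–4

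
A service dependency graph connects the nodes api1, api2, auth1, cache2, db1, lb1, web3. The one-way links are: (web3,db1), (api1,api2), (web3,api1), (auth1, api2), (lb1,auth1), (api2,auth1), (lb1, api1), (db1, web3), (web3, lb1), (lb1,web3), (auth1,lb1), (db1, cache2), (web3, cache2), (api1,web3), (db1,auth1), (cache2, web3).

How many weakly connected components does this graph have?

From api1: component {api1, api2, auth1, cache2, db1, lb1, web3}.
That's 1 component.

1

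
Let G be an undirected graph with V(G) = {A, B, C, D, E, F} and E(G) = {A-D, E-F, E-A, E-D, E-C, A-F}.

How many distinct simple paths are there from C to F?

3

C–E–A–F
C–E–D–A–F
C–E–F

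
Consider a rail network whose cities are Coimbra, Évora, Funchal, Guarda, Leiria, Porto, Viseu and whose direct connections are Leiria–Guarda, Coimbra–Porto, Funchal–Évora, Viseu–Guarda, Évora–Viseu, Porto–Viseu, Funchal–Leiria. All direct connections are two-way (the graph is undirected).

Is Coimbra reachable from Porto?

Yes

Explore from Porto.
Distance 1: reach Coimbra, Viseu.
Found Coimbra.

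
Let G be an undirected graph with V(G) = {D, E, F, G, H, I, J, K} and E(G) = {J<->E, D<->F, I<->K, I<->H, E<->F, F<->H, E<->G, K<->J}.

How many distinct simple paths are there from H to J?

2

H–F–E–J
H–I–K–J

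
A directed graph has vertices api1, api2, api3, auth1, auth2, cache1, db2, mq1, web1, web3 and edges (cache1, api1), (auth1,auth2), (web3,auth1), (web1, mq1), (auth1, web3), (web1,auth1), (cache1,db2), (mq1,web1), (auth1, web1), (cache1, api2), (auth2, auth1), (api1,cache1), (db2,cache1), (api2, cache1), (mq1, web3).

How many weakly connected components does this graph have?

3

From api1: component {api1, api2, cache1, db2}.
From api3: component {api3}.
From auth1: component {auth1, auth2, mq1, web1, web3}.
That's 3 components.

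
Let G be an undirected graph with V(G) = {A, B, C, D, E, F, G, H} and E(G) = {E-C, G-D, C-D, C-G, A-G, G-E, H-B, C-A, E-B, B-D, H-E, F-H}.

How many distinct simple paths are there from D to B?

D–B
D–C–A–G–E–B
D–C–A–G–E–H–B
D–C–E–B
D–C–E–H–B
D–C–G–E–B
D–C–G–E–H–B
D–G–A–C–E–B
D–G–A–C–E–H–B
D–G–C–E–B
D–G–C–E–H–B
D–G–E–B
D–G–E–H–B

13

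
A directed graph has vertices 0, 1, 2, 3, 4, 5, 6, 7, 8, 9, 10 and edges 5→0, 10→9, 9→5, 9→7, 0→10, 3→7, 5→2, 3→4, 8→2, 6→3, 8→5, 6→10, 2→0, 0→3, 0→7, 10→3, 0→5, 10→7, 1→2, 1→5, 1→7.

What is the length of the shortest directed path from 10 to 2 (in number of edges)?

Distance 0: 10.
Distance 1: 3, 7, 9.
Distance 2: 4, 5.
Distance 3: 0, 2 — contains 2.

3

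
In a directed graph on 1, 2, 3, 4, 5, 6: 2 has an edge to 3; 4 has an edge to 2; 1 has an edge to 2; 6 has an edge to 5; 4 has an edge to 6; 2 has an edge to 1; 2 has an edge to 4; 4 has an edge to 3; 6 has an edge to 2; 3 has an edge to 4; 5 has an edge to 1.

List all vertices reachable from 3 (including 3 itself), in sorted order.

Start at 3.
Its neighbours: 4.
Then their neighbours: 2, 6.
Then next layer: 1, 5.
Every vertex is now reached.

1, 2, 3, 4, 5, 6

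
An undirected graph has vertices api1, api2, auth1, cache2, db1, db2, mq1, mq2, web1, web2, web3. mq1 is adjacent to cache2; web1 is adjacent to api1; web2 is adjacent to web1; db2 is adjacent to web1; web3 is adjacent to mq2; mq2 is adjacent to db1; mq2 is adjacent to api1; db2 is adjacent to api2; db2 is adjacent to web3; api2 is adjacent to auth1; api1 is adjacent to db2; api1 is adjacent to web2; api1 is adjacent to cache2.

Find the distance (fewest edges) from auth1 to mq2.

4

Distance 0: auth1.
Distance 1: api2.
Distance 2: db2.
Distance 3: api1, web1, web3.
Distance 4: cache2, mq2, web2 — contains mq2.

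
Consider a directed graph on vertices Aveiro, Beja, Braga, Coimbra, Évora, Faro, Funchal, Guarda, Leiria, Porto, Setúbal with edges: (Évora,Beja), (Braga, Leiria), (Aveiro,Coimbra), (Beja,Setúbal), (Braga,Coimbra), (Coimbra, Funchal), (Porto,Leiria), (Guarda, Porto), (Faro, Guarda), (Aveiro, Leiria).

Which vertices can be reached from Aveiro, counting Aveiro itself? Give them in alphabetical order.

Aveiro, Coimbra, Funchal, Leiria

Start at Aveiro.
Its neighbours: Coimbra, Leiria.
Then their neighbours: Funchal.
Nothing further is reachable.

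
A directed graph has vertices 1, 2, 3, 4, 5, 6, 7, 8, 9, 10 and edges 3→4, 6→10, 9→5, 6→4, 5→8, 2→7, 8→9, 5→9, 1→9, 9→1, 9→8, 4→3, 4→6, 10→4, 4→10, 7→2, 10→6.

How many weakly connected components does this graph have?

From 1: component {1, 5, 8, 9}.
From 2: component {2, 7}.
From 3: component {3, 4, 6, 10}.
That's 3 components.

3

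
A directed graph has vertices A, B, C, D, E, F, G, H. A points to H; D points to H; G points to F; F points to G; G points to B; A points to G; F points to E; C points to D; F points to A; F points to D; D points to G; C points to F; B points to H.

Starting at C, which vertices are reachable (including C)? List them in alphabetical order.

Start at C.
Its neighbours: D, F.
Then their neighbours: A, E, G, H.
Then next layer: B.
Every vertex is now reached.

A, B, C, D, E, F, G, H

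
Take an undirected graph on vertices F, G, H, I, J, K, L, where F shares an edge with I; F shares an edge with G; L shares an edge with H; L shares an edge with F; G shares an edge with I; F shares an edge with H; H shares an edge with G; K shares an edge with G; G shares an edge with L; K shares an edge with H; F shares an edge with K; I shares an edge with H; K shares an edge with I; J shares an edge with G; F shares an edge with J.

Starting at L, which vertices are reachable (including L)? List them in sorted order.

F, G, H, I, J, K, L

Start at L.
Its neighbours: F, G, H.
Then their neighbours: I, J, K.
Every vertex is now reached.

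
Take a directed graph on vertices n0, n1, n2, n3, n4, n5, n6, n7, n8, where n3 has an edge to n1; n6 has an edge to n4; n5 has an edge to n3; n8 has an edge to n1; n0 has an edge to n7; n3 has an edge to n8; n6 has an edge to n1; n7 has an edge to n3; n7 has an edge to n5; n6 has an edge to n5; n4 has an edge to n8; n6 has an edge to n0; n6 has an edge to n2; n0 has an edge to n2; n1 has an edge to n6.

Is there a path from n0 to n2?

Yes

Explore from n0.
Distance 1: reach n2, n7.
Found n2.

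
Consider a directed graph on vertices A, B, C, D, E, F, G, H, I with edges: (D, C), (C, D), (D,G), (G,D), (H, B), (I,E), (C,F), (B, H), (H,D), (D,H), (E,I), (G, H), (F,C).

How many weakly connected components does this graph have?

3

From A: component {A}.
From B: component {B, C, D, F, G, H}.
From E: component {E, I}.
That's 3 components.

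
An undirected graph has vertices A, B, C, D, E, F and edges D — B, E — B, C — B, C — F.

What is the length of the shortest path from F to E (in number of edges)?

3

Distance 0: F.
Distance 1: C.
Distance 2: B.
Distance 3: D, E — contains E.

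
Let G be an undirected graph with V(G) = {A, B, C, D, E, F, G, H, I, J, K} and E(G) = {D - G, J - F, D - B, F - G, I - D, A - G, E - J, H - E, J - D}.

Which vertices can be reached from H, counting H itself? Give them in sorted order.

Start at H.
Its neighbours: E.
Then their neighbours: J.
Then next layer: D, F.
Then next layer: B, G, I.
Then next layer: A.
Nothing further is reachable.

A, B, D, E, F, G, H, I, J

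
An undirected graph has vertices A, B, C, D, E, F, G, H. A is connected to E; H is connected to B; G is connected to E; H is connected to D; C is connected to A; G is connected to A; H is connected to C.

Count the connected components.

2

From A: component {A, B, C, D, E, G, H}.
From F: component {F}.
That's 2 components.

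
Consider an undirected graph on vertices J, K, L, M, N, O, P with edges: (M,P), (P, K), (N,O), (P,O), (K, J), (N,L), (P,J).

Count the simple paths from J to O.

2

J–K–P–O
J–P–O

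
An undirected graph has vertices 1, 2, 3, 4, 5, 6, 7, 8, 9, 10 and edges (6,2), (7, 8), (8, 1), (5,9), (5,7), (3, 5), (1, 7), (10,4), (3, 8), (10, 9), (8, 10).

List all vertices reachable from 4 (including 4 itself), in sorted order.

Start at 4.
Its neighbours: 10.
Then their neighbours: 8, 9.
Then next layer: 1, 3, 5, 7.
Nothing further is reachable.

1, 3, 4, 5, 7, 8, 9, 10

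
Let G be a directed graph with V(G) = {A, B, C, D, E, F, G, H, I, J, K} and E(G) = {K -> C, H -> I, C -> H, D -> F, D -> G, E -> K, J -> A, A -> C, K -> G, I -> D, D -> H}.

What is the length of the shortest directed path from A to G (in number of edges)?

Distance 0: A.
Distance 1: C.
Distance 2: H.
Distance 3: I.
Distance 4: D.
Distance 5: F, G — contains G.

5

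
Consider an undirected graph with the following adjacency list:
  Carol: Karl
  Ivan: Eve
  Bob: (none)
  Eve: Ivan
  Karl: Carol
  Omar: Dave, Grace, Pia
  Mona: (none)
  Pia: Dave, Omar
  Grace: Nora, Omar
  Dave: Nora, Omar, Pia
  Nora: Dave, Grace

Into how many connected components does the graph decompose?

From Bob: component {Bob}.
From Carol: component {Carol, Karl}.
From Dave: component {Dave, Grace, Nora, Omar, Pia}.
From Eve: component {Eve, Ivan}.
From Mona: component {Mona}.
That's 5 components.

5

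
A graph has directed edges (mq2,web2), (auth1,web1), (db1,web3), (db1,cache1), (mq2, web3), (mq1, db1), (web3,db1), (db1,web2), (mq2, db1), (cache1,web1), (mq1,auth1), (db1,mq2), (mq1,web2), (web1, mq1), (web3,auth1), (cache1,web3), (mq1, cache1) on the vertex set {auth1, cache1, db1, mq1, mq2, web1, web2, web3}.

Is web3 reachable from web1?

Yes

Explore from web1.
Distance 1: reach mq1.
Distance 2: reach auth1, cache1, db1, web2.
Distance 3: reach mq2, web3.
Found web3.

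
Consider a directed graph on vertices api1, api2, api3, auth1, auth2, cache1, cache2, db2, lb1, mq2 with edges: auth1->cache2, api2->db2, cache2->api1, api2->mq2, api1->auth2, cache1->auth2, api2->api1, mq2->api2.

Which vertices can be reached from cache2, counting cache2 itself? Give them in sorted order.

api1, auth2, cache2

Start at cache2.
Its neighbours: api1.
Then their neighbours: auth2.
Nothing further is reachable.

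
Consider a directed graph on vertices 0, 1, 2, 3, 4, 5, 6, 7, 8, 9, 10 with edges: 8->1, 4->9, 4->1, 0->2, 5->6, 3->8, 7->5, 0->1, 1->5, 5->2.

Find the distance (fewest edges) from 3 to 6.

4

Distance 0: 3.
Distance 1: 8.
Distance 2: 1.
Distance 3: 5.
Distance 4: 2, 6 — contains 6.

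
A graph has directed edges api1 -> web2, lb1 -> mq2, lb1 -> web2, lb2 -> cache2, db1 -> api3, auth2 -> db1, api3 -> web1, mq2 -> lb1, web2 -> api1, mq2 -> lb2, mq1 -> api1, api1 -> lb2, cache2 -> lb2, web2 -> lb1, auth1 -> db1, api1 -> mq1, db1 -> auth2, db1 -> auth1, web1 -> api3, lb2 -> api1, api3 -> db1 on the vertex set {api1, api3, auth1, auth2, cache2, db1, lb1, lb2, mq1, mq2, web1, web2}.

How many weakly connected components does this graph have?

From api1: component {api1, cache2, lb1, lb2, mq1, mq2, web2}.
From api3: component {api3, auth1, auth2, db1, web1}.
That's 2 components.

2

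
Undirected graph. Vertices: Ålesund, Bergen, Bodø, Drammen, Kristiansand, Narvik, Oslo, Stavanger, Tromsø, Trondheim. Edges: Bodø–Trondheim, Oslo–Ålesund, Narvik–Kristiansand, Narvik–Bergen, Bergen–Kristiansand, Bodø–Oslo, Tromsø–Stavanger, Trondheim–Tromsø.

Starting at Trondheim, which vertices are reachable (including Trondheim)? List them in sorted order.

Start at Trondheim.
Its neighbours: Bodø, Tromsø.
Then their neighbours: Oslo, Stavanger.
Then next layer: Ålesund.
Nothing further is reachable.

Ålesund, Bodø, Oslo, Stavanger, Tromsø, Trondheim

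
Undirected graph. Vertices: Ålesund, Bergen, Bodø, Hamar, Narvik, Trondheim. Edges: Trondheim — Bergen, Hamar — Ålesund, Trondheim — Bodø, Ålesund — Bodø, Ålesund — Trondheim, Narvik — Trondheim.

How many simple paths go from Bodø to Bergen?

2

Bodø–Ålesund–Trondheim–Bergen
Bodø–Trondheim–Bergen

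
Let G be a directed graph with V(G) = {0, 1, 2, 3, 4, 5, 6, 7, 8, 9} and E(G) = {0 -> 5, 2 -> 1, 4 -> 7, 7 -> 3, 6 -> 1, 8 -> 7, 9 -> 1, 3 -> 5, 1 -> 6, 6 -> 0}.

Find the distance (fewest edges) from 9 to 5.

4

Distance 0: 9.
Distance 1: 1.
Distance 2: 6.
Distance 3: 0.
Distance 4: 5 — contains 5.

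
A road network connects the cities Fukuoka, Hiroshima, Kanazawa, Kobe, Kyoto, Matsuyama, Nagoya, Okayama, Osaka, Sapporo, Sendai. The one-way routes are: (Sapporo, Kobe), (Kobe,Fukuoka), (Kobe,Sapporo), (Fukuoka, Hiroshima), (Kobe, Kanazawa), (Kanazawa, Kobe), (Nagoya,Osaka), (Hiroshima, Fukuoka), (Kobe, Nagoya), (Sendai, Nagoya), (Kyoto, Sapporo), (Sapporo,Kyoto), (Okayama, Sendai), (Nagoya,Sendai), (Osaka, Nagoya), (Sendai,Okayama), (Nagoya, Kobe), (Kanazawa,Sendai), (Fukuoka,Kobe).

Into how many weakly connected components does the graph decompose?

2

From Fukuoka: component {Fukuoka, Hiroshima, Kanazawa, Kobe, Kyoto, Nagoya, Okayama, Osaka, Sapporo, Sendai}.
From Matsuyama: component {Matsuyama}.
That's 2 components.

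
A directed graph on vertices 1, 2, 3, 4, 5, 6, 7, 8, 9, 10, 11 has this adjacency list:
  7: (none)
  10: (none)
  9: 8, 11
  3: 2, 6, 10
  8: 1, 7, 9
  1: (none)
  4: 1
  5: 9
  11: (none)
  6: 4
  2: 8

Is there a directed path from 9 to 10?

No

Explore from 9.
Distance 1: reach 8, 11.
Distance 2: reach 1, 7.
The search from 9 is exhausted; no directed path reaches 10.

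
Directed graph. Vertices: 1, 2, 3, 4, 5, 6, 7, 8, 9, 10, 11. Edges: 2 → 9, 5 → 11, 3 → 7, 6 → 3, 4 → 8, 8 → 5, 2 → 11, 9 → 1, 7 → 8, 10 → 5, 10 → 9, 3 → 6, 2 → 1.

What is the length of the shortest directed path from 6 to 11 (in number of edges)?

Distance 0: 6.
Distance 1: 3.
Distance 2: 7.
Distance 3: 8.
Distance 4: 5.
Distance 5: 11 — contains 11.

5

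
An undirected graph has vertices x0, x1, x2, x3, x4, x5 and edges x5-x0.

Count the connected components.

5

From x0: component {x0, x5}.
From x1: component {x1}.
From x2: component {x2}.
From x3: component {x3}.
From x4: component {x4}.
That's 5 components.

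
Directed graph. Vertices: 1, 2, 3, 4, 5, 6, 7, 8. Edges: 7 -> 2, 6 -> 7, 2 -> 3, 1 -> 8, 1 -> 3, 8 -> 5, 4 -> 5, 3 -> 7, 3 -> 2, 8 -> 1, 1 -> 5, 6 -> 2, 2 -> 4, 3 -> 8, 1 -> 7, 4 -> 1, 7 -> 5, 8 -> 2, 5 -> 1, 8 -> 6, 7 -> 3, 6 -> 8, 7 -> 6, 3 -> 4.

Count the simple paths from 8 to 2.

17

8→1→3→2
8→1→3→7→2
8→1→3→7→6→2
8→1→7→2
8→1→7→3→2
8→1→7→6→2
8→2
8→5→1→3→2
... and 9 more.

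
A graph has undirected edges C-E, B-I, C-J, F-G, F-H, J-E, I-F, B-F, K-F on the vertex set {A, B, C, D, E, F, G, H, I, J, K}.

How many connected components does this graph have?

4

From A: component {A}.
From B: component {B, F, G, H, I, K}.
From C: component {C, E, J}.
From D: component {D}.
That's 4 components.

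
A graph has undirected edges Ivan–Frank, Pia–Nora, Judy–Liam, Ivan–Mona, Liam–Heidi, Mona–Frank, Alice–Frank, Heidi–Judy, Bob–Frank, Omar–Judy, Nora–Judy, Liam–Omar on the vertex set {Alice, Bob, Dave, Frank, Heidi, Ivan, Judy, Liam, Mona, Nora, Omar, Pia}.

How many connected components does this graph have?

From Alice: component {Alice, Bob, Frank, Ivan, Mona}.
From Dave: component {Dave}.
From Heidi: component {Heidi, Judy, Liam, Nora, Omar, Pia}.
That's 3 components.

3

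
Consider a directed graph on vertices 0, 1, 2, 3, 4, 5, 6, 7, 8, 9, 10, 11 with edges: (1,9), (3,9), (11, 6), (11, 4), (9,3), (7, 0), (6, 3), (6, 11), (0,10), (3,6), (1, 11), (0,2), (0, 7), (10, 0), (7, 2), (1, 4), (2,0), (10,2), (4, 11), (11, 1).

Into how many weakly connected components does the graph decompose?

From 0: component {0, 2, 7, 10}.
From 1: component {1, 3, 4, 6, 9, 11}.
From 5: component {5}.
From 8: component {8}.
That's 4 components.

4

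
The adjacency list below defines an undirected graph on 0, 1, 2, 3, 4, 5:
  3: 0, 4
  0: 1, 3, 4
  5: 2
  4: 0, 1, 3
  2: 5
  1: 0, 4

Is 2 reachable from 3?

No

Explore from 3.
Distance 1: reach 0, 4.
Distance 2: reach 1.
The search is exhausted without reaching 2; it lies in a different component.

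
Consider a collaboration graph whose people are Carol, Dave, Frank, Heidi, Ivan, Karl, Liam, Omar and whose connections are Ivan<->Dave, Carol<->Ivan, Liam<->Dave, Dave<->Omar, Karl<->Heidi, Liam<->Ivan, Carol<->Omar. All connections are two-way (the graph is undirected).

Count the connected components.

From Carol: component {Carol, Dave, Ivan, Liam, Omar}.
From Frank: component {Frank}.
From Heidi: component {Heidi, Karl}.
That's 3 components.

3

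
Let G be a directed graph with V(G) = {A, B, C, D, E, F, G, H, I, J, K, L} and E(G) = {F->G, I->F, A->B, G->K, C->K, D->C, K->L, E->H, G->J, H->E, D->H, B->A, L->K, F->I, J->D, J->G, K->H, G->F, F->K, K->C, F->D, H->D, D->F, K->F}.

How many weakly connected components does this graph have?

2

From A: component {A, B}.
From C: component {C, D, E, F, G, H, I, J, K, L}.
That's 2 components.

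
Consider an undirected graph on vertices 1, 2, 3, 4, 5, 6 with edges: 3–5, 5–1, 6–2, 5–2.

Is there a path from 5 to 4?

No

Explore from 5.
Distance 1: reach 1, 2, 3.
Distance 2: reach 6.
The search is exhausted without reaching 4; it lies in a different component.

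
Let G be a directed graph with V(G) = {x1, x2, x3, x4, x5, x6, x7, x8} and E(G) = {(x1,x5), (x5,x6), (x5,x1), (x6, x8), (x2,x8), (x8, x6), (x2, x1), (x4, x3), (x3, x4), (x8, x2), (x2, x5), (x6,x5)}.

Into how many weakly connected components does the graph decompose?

From x1: component {x1, x2, x5, x6, x8}.
From x3: component {x3, x4}.
From x7: component {x7}.
That's 3 components.

3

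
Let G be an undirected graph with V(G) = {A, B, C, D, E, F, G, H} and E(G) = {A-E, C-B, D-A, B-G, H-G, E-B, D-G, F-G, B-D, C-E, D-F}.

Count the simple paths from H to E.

H–G–B–C–E
H–G–B–D–A–E
H–G–B–E
H–G–D–A–E
H–G–D–B–C–E
H–G–D–B–E
H–G–F–D–A–E
H–G–F–D–B–C–E
H–G–F–D–B–E

9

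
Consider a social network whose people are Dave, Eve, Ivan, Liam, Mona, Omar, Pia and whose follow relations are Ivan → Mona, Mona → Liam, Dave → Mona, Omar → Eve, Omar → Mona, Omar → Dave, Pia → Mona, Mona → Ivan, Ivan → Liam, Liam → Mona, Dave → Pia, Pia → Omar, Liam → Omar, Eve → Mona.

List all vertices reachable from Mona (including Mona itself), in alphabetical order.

Start at Mona.
Its neighbours: Ivan, Liam.
Then their neighbours: Omar.
Then next layer: Dave, Eve.
Then next layer: Pia.
Every vertex is now reached.

Dave, Eve, Ivan, Liam, Mona, Omar, Pia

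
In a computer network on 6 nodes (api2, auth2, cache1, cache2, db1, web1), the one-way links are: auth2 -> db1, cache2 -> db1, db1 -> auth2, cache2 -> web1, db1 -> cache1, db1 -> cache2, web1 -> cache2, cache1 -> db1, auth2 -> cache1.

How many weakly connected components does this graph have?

From api2: component {api2}.
From auth2: component {auth2, cache1, cache2, db1, web1}.
That's 2 components.

2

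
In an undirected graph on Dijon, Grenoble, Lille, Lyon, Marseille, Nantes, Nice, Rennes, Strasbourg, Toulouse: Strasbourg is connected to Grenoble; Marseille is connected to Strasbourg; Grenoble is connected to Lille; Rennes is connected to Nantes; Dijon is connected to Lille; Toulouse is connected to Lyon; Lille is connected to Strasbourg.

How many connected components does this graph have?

From Dijon: component {Dijon, Grenoble, Lille, Marseille, Strasbourg}.
From Lyon: component {Lyon, Toulouse}.
From Nantes: component {Nantes, Rennes}.
From Nice: component {Nice}.
That's 4 components.

4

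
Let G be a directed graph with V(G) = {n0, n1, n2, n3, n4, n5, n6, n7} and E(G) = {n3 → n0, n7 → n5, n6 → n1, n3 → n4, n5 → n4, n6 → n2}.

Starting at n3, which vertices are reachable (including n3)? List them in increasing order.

Start at n3.
Its neighbours: n0, n4.
Nothing further is reachable.

n0, n3, n4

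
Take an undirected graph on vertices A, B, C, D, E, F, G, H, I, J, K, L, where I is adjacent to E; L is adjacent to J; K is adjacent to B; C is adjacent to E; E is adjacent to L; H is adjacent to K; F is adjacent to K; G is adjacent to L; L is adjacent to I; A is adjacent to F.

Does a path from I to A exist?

No

Explore from I.
Distance 1: reach E, L.
Distance 2: reach C, G, J.
The search is exhausted without reaching A; it lies in a different component.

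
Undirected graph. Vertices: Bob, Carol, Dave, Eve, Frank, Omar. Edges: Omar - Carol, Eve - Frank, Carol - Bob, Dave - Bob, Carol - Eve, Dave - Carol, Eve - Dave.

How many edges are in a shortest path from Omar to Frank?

3

Distance 0: Omar.
Distance 1: Carol.
Distance 2: Bob, Dave, Eve.
Distance 3: Frank — contains Frank.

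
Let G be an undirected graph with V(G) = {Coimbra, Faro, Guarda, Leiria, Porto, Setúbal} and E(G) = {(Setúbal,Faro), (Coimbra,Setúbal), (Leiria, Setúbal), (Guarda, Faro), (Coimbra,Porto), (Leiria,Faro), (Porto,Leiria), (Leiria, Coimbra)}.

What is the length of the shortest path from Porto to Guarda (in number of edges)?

Distance 0: Porto.
Distance 1: Coimbra, Leiria.
Distance 2: Faro, Setúbal.
Distance 3: Guarda — contains Guarda.

3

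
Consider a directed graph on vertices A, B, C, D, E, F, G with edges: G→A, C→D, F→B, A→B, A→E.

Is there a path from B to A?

No

B has no outgoing edges, so nothing is reachable from it.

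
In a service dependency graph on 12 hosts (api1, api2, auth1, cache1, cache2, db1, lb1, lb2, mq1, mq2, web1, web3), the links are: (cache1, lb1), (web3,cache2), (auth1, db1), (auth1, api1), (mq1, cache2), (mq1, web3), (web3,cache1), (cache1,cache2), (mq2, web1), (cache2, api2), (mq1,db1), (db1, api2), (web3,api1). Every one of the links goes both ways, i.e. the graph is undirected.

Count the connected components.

From api1: component {api1, api2, auth1, cache1, cache2, db1, lb1, mq1, web3}.
From lb2: component {lb2}.
From mq2: component {mq2, web1}.
That's 3 components.

3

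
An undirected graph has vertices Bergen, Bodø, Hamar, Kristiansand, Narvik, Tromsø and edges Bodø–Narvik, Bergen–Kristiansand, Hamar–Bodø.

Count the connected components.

3

From Bergen: component {Bergen, Kristiansand}.
From Bodø: component {Bodø, Hamar, Narvik}.
From Tromsø: component {Tromsø}.
That's 3 components.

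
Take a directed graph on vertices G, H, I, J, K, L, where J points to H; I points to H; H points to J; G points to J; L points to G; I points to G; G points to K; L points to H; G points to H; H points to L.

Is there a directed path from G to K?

Yes

Explore from G.
Distance 1: reach H, J, K.
Found K.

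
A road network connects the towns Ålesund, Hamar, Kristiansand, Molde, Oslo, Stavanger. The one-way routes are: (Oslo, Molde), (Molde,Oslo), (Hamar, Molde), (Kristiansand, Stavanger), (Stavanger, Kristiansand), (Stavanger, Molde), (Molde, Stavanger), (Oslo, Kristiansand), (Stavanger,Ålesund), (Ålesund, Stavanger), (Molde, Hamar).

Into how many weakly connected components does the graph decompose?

1

From Ålesund: component {Ålesund, Hamar, Kristiansand, Molde, Oslo, Stavanger}.
That's 1 component.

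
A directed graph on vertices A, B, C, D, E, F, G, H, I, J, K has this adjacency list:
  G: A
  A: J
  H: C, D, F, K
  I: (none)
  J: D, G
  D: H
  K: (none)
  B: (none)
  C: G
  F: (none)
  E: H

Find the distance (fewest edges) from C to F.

Distance 0: C.
Distance 1: G.
Distance 2: A.
Distance 3: J.
Distance 4: D.
Distance 5: H.
Distance 6: F, K — contains F.

6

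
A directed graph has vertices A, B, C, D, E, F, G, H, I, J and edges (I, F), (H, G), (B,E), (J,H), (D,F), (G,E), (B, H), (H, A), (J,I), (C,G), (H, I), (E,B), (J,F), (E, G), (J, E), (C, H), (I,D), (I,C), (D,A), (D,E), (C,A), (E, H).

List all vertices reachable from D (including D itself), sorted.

A, B, C, D, E, F, G, H, I

Start at D.
Its neighbours: A, E, F.
Then their neighbours: B, G, H.
Then next layer: I.
Then next layer: C.
Nothing further is reachable.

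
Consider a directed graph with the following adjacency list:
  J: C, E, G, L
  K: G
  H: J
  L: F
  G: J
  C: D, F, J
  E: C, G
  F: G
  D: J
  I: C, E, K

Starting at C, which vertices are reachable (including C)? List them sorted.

C, D, E, F, G, J, L

Start at C.
Its neighbours: D, F, J.
Then their neighbours: E, G, L.
Nothing further is reachable.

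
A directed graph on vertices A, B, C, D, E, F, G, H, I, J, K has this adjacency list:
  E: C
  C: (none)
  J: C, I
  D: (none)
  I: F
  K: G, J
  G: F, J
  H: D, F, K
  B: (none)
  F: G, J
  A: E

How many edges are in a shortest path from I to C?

Distance 0: I.
Distance 1: F.
Distance 2: G, J.
Distance 3: C — contains C.

3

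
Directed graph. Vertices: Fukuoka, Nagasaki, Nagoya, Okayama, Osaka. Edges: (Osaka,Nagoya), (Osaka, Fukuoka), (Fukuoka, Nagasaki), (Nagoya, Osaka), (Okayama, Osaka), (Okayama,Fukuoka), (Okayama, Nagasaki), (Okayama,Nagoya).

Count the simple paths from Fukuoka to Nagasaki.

Fukuoka→Nagasaki

1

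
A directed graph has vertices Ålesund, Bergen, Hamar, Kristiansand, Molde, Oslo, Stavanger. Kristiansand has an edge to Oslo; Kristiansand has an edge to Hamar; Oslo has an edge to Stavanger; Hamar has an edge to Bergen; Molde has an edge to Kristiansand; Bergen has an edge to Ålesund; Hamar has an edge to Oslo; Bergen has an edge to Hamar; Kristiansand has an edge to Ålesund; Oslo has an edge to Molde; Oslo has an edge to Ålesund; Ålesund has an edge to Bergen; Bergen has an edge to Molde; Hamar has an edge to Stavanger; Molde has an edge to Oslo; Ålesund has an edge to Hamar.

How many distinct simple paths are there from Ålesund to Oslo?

Ålesund→Bergen→Hamar→Oslo
Ålesund→Bergen→Molde→Kristiansand→Hamar→Oslo
Ålesund→Bergen→Molde→Kristiansand→Oslo
Ålesund→Bergen→Molde→Oslo
Ålesund→Hamar→Bergen→Molde→Kristiansand→Oslo
Ålesund→Hamar→Bergen→Molde→Oslo
Ålesund→Hamar→Oslo

7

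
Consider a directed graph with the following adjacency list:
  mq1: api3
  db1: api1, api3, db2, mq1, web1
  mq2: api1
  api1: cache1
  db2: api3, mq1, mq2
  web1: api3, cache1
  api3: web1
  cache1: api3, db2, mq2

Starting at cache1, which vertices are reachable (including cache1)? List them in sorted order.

api1, api3, cache1, db2, mq1, mq2, web1

Start at cache1.
Its neighbours: api3, db2, mq2.
Then their neighbours: api1, mq1, web1.
Nothing further is reachable.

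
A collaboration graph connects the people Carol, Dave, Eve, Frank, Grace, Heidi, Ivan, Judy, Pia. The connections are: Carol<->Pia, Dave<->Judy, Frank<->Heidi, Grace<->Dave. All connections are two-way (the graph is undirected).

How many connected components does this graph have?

From Carol: component {Carol, Pia}.
From Dave: component {Dave, Grace, Judy}.
From Eve: component {Eve}.
From Frank: component {Frank, Heidi}.
From Ivan: component {Ivan}.
That's 5 components.

5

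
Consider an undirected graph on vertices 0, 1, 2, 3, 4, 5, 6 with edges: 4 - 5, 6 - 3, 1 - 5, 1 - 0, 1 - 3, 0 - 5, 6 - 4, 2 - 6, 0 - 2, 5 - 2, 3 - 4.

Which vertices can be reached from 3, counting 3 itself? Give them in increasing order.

Start at 3.
Its neighbours: 1, 4, 6.
Then their neighbours: 0, 2, 5.
Every vertex is now reached.

0, 1, 2, 3, 4, 5, 6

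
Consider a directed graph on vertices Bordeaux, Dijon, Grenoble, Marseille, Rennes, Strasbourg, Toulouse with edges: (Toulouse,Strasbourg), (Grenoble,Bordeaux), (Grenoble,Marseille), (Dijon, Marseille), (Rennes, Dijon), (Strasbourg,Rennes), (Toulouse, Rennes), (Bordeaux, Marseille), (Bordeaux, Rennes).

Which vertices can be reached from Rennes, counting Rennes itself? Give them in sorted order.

Start at Rennes.
Its neighbours: Dijon.
Then their neighbours: Marseille.
Nothing further is reachable.

Dijon, Marseille, Rennes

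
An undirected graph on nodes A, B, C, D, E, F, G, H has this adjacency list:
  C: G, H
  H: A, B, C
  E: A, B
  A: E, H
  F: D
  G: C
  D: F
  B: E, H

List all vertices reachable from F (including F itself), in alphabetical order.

Start at F.
Its neighbours: D.
Nothing further is reachable.

D, F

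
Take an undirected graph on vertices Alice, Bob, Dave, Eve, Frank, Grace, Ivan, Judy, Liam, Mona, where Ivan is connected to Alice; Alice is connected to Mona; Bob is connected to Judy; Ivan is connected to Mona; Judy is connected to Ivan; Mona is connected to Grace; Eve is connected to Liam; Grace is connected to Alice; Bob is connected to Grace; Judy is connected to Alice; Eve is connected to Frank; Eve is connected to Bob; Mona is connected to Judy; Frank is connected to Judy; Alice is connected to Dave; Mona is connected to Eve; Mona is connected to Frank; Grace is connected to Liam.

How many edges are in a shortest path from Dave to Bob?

3

Distance 0: Dave.
Distance 1: Alice.
Distance 2: Grace, Ivan, Judy, Mona.
Distance 3: Bob, Eve, Frank, Liam — contains Bob.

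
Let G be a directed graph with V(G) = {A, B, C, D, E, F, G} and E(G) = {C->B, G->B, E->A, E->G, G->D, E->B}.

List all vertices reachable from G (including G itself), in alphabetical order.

B, D, G

Start at G.
Its neighbours: B, D.
Nothing further is reachable.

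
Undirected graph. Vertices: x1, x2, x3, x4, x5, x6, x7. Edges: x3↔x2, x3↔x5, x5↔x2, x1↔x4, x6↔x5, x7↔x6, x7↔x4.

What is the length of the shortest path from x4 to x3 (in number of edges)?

Distance 0: x4.
Distance 1: x1, x7.
Distance 2: x6.
Distance 3: x5.
Distance 4: x2, x3 — contains x3.

4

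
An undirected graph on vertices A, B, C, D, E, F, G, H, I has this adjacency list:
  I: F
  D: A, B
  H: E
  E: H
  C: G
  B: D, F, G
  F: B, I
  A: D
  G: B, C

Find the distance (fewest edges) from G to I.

Distance 0: G.
Distance 1: B, C.
Distance 2: D, F.
Distance 3: A, I — contains I.

3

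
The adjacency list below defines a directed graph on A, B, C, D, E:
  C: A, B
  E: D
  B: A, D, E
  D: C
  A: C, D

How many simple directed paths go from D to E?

1

D→C→B→E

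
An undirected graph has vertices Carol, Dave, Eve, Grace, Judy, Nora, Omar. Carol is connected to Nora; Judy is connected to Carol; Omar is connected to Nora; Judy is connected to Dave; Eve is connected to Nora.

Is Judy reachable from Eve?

Explore from Eve.
Distance 1: reach Nora.
Distance 2: reach Carol, Omar.
Distance 3: reach Judy.
Found Judy.

Yes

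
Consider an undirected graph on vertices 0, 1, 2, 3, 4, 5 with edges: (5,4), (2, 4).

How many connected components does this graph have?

4

From 0: component {0}.
From 1: component {1}.
From 2: component {2, 4, 5}.
From 3: component {3}.
That's 4 components.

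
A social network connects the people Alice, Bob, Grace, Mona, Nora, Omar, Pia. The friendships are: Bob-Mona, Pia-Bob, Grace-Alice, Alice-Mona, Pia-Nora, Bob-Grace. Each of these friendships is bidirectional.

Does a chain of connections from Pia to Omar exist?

No

Explore from Pia.
Distance 1: reach Bob, Nora.
Distance 2: reach Grace, Mona.
Distance 3: reach Alice.
The search is exhausted without reaching Omar; it lies in a different component.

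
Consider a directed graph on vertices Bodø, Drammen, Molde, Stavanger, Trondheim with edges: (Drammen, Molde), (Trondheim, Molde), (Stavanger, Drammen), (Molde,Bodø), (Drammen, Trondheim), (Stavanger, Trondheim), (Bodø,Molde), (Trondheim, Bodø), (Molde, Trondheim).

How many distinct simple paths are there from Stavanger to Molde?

Stavanger→Drammen→Molde
Stavanger→Drammen→Trondheim→Bodø→Molde
Stavanger→Drammen→Trondheim→Molde
Stavanger→Trondheim→Bodø→Molde
Stavanger→Trondheim→Molde

5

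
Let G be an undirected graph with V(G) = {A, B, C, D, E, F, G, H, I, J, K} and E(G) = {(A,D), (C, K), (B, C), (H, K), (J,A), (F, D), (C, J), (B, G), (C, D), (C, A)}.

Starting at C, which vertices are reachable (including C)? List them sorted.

Start at C.
Its neighbours: A, B, D, J, K.
Then their neighbours: F, G, H.
Nothing further is reachable.

A, B, C, D, F, G, H, J, K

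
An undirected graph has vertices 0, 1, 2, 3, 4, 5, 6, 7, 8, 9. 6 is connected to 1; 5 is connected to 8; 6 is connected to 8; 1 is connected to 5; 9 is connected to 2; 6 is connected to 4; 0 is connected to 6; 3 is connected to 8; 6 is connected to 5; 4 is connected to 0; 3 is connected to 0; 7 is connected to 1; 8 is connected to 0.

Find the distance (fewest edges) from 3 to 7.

4

Distance 0: 3.
Distance 1: 0, 8.
Distance 2: 4, 5, 6.
Distance 3: 1.
Distance 4: 7 — contains 7.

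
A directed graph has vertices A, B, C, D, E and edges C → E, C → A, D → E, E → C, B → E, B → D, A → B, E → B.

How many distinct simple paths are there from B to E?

2

B→D→E
B→E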